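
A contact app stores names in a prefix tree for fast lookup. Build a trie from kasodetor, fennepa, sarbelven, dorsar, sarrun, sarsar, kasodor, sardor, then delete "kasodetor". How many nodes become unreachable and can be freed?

4

After clearing the end-marker at "kasodetor", prune upward until reaching a node still needed by another word.
The suffix "etor" (4 nodes) is used only by "kasodetor"; the node for "kasod" still has the child "o", so pruning stops there.
Nodes removed: 4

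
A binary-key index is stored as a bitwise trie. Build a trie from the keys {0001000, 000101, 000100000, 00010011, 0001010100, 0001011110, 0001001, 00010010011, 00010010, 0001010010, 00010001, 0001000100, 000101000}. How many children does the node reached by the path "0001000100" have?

The children of the "0001000100" node are the distinct next characters among strings starting with "0001000100".
No stored string extends past "0001000100".
That node has 0 child edges.

0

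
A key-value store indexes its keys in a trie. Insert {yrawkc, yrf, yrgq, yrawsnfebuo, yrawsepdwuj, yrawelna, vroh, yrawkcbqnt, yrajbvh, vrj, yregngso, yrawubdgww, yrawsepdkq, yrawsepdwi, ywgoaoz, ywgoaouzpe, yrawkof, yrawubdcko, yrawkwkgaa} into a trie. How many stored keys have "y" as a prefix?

17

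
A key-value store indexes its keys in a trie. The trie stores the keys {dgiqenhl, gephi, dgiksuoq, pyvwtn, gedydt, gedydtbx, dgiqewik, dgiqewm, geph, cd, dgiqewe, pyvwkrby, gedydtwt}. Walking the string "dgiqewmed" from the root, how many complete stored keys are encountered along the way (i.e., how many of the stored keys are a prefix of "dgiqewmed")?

Check each prefix of "dgiqewmed" against the stored set — each match is an end-marker on the path.
Prefixes of the query that are stored words: "dgiqewm"
Count: 1

1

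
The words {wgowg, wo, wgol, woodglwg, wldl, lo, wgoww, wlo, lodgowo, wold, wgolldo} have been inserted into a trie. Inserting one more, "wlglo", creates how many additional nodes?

Walking "wlglo" from the root, the first 2 characters ("wl") follow existing edges; "g" is the first miss.
New nodes needed: |"wlglo"| − 2 = 5 − 2 = 3.

3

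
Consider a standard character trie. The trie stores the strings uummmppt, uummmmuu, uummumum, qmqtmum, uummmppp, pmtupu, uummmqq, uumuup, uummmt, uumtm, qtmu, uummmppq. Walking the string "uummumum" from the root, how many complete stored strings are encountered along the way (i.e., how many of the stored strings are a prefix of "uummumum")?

Walk "uummumum" from the root; an end-of-word marker is hit whenever a stored word is a prefix of "uummumum".
Prefixes of the query that are stored words: "uummumum"
Count: 1

1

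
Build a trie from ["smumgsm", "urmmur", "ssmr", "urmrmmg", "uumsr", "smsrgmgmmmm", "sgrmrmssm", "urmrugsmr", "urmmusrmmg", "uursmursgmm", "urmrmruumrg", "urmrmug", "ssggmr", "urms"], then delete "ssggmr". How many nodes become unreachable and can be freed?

4

After clearing the end-marker at "ssggmr", prune upward until reaching a node still needed by another word.
The suffix "ggmr" (4 nodes) is used only by "ssggmr"; the node for "ss" still has the child "m", so pruning stops there.
Nodes removed: 4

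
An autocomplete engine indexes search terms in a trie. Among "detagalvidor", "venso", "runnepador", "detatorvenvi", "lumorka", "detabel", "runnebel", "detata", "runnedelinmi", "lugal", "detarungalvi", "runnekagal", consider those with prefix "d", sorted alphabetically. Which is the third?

Filter for "d…" and sort: "detabel", "detagalvidor", "detarungalvi", "detata", "detatorvenvi"
The 3rd is detarungalvi.

detarungalvi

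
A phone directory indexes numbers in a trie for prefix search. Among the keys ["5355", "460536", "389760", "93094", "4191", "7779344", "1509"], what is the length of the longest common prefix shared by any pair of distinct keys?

1

The deepest shared node is where two words last agree before diverging.
e.g. "4191" and "460536" share the prefix "4" of length 1; no pair shares a longer one.
Longest shared-prefix length: 1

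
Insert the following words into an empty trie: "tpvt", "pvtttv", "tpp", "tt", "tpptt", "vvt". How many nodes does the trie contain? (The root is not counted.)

Trace insertions, counting only characters that open a new branch:
  "tpvt" → 4 new (t, p, v, t)
  "pvtttv" → 6 new (p, v, t, t, t, v)
  "tpp" → prefix "tp" already present; 1 new (p)
  "tt" → prefix "t" already present; 1 new (t)
  "tpptt" → prefix "tpp" already present; 2 new (t, t)
  "vvt" → 3 new (v, v, t)
Total nodes = 4 + 6 + 1 + 1 + 2 + 3 = 17

17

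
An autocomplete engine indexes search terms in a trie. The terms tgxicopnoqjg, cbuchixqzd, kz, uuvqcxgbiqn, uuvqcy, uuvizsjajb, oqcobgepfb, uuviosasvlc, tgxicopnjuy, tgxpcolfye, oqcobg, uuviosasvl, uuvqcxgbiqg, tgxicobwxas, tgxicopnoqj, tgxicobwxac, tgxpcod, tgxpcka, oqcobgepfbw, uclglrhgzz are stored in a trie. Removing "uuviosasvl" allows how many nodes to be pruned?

0

After clearing the end-marker at "uuviosasvl", prune upward until reaching a node still needed by another word.
Every node on "uuviosasvl" is still needed (e.g. by "uuviosasvlc"), so nothing is freed.
Nodes removed: 0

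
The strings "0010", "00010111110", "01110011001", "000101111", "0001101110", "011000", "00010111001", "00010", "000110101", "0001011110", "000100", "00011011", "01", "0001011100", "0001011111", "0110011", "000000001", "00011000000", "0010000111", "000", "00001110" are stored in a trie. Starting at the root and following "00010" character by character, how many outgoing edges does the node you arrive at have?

2

Walk "00010" from the root, arriving at one node.
Distinct next characters after "00010": 0, 1.
That node has 2 child edges.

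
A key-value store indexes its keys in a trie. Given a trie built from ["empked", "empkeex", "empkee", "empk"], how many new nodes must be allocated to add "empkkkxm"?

4

Walking "empkkkxm" from the root, the first 4 characters ("empk") follow existing edges; "k" is the first miss.
Each of the 4 remaining characters creates one node.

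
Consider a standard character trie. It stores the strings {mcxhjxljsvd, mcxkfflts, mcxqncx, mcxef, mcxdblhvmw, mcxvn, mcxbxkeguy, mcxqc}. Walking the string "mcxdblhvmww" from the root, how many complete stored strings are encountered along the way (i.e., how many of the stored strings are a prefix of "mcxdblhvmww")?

1

Traverse "mcxdblhvmww" character by character; count nodes along the way that are marked as word ends.
Prefixes of the query that are stored words: "mcxdblhvmw"
Count: 1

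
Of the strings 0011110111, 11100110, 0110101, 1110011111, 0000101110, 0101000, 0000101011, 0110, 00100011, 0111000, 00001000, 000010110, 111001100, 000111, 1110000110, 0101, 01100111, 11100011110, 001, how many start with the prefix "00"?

8

Filter for entries beginning with "00":
Matches: "00001000", "0000101011", "000010110", "0000101110", "000111", "001", "00100011", "0011110111"
Count: 8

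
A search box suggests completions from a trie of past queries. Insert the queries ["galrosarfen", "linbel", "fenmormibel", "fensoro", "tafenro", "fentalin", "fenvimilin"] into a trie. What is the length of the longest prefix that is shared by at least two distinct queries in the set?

Equivalently: take the maximum, over all pairs, of their longest common prefix length.
"fenmormibel" and "fensoro" agree on "fen" (3 characters) before diverging; nothing deeper is shared.
Longest shared-prefix length: 3

3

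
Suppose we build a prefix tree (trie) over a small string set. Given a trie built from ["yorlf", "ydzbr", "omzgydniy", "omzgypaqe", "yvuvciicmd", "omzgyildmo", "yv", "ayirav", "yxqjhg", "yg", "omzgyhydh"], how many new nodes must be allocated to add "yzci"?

The longest prefix of "yzci" already in the trie is "y" (length 1).
Each of the 3 remaining characters creates one node.

3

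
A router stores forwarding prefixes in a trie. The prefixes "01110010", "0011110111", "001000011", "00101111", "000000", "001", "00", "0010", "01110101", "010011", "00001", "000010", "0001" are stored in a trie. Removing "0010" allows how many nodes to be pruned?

Walk "0010" from the leaf back toward the root, removing each node that no remaining word uses.
Every node on "0010" is still needed (e.g. by "001000011"), so nothing is freed.
Nodes removed: 0

0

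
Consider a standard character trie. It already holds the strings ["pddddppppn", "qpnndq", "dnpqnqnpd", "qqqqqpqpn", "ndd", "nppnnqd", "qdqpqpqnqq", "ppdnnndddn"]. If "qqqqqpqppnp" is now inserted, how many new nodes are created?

The longest prefix of "qqqqqpqppnp" already in the trie is "qqqqqpqp" (length 8).
So 11 − 8 = 3 new nodes.

3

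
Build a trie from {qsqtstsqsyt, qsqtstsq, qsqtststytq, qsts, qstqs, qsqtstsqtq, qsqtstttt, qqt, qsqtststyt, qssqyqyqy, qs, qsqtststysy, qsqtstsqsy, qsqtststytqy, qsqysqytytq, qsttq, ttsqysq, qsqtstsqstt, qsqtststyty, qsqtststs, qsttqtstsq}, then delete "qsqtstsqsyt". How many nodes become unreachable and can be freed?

1

A node on "qsqtstsqsyt"'s path can go only if nothing else ends at it or branches off below it.
The suffix "t" (1 node) is used only by "qsqtstsqsyt"; "qsqtstsqsy" is itself a stored word, so pruning stops there.
Nodes removed: 1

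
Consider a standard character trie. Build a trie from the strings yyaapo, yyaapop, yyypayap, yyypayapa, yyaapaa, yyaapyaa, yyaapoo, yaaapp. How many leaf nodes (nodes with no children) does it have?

6

A leaf is a node with no children — equivalently, the end of a word that is not a proper prefix of any other stored word.
Those words: "yaaapp", "yyaapaa", "yyaapoo", "yyaapop", "yyaapyaa", "yyypayapa"
Leaf count: 6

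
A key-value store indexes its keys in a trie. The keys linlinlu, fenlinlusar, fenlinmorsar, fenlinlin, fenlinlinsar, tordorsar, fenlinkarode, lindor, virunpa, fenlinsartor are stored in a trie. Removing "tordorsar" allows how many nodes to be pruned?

After clearing the end-marker at "tordorsar", prune upward until reaching a node still needed by another word.
No other word shares any prefix with "tordorsar", so all 9 of its nodes go.
Nodes removed: 9

9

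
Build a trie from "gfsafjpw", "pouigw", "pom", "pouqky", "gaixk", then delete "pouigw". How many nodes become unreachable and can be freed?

3

Walk "pouigw" from the leaf back toward the root, removing each node that no remaining word uses.
The suffix "igw" (3 nodes) is used only by "pouigw"; the node for "pou" still has the child "q", so pruning stops there.
Nodes removed: 3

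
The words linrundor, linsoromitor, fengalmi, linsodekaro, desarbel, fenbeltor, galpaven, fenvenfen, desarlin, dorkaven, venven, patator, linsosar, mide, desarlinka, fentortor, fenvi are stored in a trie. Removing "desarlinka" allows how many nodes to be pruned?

2

After clearing the end-marker at "desarlinka", prune upward until reaching a node still needed by another word.
The suffix "ka" (2 nodes) is used only by "desarlinka"; "desarlin" is itself a stored word, so pruning stops there.
Nodes removed: 2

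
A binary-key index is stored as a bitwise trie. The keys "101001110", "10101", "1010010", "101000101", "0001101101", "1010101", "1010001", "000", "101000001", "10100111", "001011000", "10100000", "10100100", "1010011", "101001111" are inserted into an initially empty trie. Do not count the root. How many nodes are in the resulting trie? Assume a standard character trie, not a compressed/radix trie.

Insert word by word; a character creates a node only if that edge doesn't already exist:
  "101001110" → 9 new (1, 0, 1, 0, 0, 1, 1, 1, 0)
  "10101" → prefix "1010" already present; 1 new (1)
  "1010010" → prefix "101001" already present; 1 new (0)
  "101000101" → prefix "10100" already present; 4 new (0, 1, 0, 1)
  "0001101101" → 10 new (0, 0, 0, 1, 1, 0, 1, 1, 0, 1)
  "1010101" → prefix "10101" already present; 2 new (0, 1)
  "1010001" → prefix "1010001" already present; 0 new (none)
  "000" → prefix "000" already present; 0 new (none)
  "101000001" → prefix "101000" already present; 3 new (0, 0, 1)
  "10100111" → prefix "10100111" already present; 0 new (none)
  "001011000" → prefix "00" already present; 7 new (1, 0, 1, 1, 0, 0, 0)
  "10100000" → prefix "10100000" already present; 0 new (none)
  "10100100" → prefix "1010010" already present; 1 new (0)
  "1010011" → prefix "1010011" already present; 0 new (none)
  "101001111" → prefix "10100111" already present; 1 new (1)
Total nodes = 9 + 1 + 1 + 4 + 10 + 2 + 0 + 0 + 3 + 0 + 7 + 0 + 1 + 0 + 1 = 39

39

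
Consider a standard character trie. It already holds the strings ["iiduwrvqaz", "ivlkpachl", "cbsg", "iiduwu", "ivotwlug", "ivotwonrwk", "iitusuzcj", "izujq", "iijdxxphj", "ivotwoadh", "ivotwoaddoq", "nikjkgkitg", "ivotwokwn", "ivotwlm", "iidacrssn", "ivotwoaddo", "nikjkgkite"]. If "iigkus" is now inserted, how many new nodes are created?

4

The longest prefix of "iigkus" already in the trie is "ii" (length 2).
Each of the 4 remaining characters creates one node.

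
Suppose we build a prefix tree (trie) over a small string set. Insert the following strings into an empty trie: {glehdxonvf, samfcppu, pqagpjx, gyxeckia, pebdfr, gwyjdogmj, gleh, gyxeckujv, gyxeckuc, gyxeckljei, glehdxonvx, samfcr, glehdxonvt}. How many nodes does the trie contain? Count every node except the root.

56

For each word, the new-node count is its length minus the longest prefix already in the trie:
  "glehdxonvf" → 10 new (g, l, e, h, d, x, o, n, v, f)
  "samfcppu" → 8 new (s, a, m, f, c, p, p, u)
  "pqagpjx" → 7 new (p, q, a, g, p, j, x)
  "gyxeckia" → prefix "g" already present; 7 new (y, x, e, c, k, i, a)
  "pebdfr" → prefix "p" already present; 5 new (e, b, d, f, r)
  "gwyjdogmj" → prefix "g" already present; 8 new (w, y, j, d, o, g, m, j)
  "gleh" → prefix "gleh" already present; 0 new (none)
  "gyxeckujv" → prefix "gyxeck" already present; 3 new (u, j, v)
  "gyxeckuc" → prefix "gyxecku" already present; 1 new (c)
  "gyxeckljei" → prefix "gyxeck" already present; 4 new (l, j, e, i)
  "glehdxonvx" → prefix "glehdxonv" already present; 1 new (x)
  "samfcr" → prefix "samfc" already present; 1 new (r)
  "glehdxonvt" → prefix "glehdxonv" already present; 1 new (t)
Total nodes = 10 + 8 + 7 + 7 + 5 + 8 + 0 + 3 + 1 + 4 + 1 + 1 + 1 = 56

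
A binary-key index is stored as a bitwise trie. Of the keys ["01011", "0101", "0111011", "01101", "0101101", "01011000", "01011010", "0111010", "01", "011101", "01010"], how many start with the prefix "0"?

11

Walk to "0"; the words in its subtree are exactly those with that prefix.
Matches: "01", "0101", "01010", "01011", "01011000", "0101101", "01011010", "01101", "011101", "0111010", "0111011"
Count: 11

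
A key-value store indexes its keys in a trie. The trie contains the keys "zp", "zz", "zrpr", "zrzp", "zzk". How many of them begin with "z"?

Filter for entries beginning with "z":
Matches: "zp", "zrpr", "zrzp", "zz", "zzk"
Count: 5

5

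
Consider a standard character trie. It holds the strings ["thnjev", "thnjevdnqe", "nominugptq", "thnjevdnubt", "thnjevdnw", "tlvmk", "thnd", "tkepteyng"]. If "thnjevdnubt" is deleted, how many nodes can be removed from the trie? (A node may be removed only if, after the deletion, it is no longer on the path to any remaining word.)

A node on "thnjevdnubt"'s path can go only if nothing else ends at it or branches off below it.
The suffix "ubt" (3 nodes) is used only by "thnjevdnubt"; the node for "thnjevdn" still has the child "q", so pruning stops there.
Nodes removed: 3

3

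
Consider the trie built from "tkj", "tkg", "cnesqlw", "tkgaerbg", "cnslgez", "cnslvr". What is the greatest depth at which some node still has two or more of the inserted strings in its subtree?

Equivalently: take the maximum, over all pairs, of their longest common prefix length.
e.g. "cnslgez" and "cnslvr" share the prefix "cnsl" of length 4; no pair shares a longer one.
Longest shared-prefix length: 4

4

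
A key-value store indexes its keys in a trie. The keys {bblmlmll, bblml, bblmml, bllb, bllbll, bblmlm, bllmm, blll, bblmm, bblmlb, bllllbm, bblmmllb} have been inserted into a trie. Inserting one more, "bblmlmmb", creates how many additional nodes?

2

The longest prefix of "bblmlmmb" already in the trie is "bblmlm" (length 6).
New nodes needed: |"bblmlmmb"| − 6 = 8 − 6 = 2.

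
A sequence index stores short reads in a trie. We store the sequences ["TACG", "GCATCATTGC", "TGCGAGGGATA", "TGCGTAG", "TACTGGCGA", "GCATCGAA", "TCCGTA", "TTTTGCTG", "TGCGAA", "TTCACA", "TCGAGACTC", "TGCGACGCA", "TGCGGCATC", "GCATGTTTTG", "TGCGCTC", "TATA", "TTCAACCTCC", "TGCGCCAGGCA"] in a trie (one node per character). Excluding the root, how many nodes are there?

Trace insertions, counting only characters that open a new branch:
  "TACG" → 4 new (T, A, C, G)
  "GCATCATTGC" → 10 new (G, C, A, T, C, A, T, T, G, C)
  "TGCGAGGGATA" → prefix "T" already present; 10 new (G, C, G, A, G, G, G, A, T, A)
  "TGCGTAG" → prefix "TGCG" already present; 3 new (T, A, G)
  "TACTGGCGA" → prefix "TAC" already present; 6 new (T, G, G, C, G, A)
  "GCATCGAA" → prefix "GCATC" already present; 3 new (G, A, A)
  "TCCGTA" → prefix "T" already present; 5 new (C, C, G, T, A)
  "TTTTGCTG" → prefix "T" already present; 7 new (T, T, T, G, C, T, G)
  "TGCGAA" → prefix "TGCGA" already present; 1 new (A)
  "TTCACA" → prefix "TT" already present; 4 new (C, A, C, A)
  "TCGAGACTC" → prefix "TC" already present; 7 new (G, A, G, A, C, T, C)
  "TGCGACGCA" → prefix "TGCGA" already present; 4 new (C, G, C, A)
  "TGCGGCATC" → prefix "TGCG" already present; 5 new (G, C, A, T, C)
  "GCATGTTTTG" → prefix "GCAT" already present; 6 new (G, T, T, T, T, G)
  "TGCGCTC" → prefix "TGCG" already present; 3 new (C, T, C)
  "TATA" → prefix "TA" already present; 2 new (T, A)
  "TTCAACCTCC" → prefix "TTCA" already present; 6 new (A, C, C, T, C, C)
  "TGCGCCAGGCA" → prefix "TGCGC" already present; 6 new (C, A, G, G, C, A)
Total nodes = 4 + 10 + 10 + 3 + 6 + 3 + 5 + 7 + 1 + 4 + 7 + 4 + 5 + 6 + 3 + 2 + 6 + 6 = 92

92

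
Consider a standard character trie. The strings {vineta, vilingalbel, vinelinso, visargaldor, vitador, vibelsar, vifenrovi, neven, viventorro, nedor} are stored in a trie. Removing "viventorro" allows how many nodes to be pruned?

A node on "viventorro"'s path can go only if nothing else ends at it or branches off below it.
The suffix "ventorro" (8 nodes) is used only by "viventorro"; the node for "vi" still has the child "n", so pruning stops there.
Nodes removed: 8

8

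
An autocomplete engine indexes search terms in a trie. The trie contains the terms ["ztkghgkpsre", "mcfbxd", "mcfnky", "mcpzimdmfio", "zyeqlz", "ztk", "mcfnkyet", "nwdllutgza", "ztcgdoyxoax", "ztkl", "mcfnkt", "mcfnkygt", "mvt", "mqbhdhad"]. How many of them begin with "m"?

8

Traverse to the node for "m", then collect every word in that subtree.
Matches: "mcfbxd", "mcfnkt", "mcfnky", "mcfnkyet", "mcfnkygt", "mcpzimdmfio", "mqbhdhad", "mvt"
Count: 8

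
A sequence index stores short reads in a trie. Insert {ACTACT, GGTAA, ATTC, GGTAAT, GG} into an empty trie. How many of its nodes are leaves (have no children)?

3

Leaves are exactly the stored words that no other stored word extends.
Those words: "ACTACT", "ATTC", "GGTAAT"
Leaf count: 3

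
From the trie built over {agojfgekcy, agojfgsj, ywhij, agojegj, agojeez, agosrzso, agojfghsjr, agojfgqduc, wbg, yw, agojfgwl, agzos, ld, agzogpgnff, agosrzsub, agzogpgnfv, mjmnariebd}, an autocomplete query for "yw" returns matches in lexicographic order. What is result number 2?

ywhij

Filter for "yw…" and sort: "yw", "ywhij"
The 2nd is ywhij.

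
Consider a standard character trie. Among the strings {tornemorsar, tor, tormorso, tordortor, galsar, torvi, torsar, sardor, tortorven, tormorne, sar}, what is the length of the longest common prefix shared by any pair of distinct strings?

6

The deepest shared node is where two words last agree before diverging.
e.g. "tormorne" and "tormorso" share the prefix "tormor" of length 6; no pair shares a longer one.
Longest shared-prefix length: 6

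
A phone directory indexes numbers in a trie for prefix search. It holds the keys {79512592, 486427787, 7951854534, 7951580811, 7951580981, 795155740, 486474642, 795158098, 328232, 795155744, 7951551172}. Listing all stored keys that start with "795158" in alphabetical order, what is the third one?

Filter for "795158…" and sort: "7951580811", "795158098", "7951580981"
Position 3: 7951580981

7951580981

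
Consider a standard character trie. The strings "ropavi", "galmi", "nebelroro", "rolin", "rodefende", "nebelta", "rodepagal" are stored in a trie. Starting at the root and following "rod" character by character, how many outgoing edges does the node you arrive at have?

1

Walk "rod" from the root, arriving at one node.
Distinct next characters after "rod": e.
That node has 1 child edge.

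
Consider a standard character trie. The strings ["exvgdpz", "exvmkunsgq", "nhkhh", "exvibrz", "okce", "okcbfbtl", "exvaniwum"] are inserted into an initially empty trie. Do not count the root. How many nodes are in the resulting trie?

Trace insertions, counting only characters that open a new branch:
  "exvgdpz" → 7 new (e, x, v, g, d, p, z)
  "exvmkunsgq" → prefix "exv" already present; 7 new (m, k, u, n, s, g, q)
  "nhkhh" → 5 new (n, h, k, h, h)
  "exvibrz" → prefix "exv" already present; 4 new (i, b, r, z)
  "okce" → 4 new (o, k, c, e)
  "okcbfbtl" → prefix "okc" already present; 5 new (b, f, b, t, l)
  "exvaniwum" → prefix "exv" already present; 6 new (a, n, i, w, u, m)
Total nodes = 7 + 7 + 5 + 4 + 4 + 5 + 6 = 38

38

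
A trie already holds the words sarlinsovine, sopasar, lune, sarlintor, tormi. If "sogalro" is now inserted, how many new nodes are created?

Walking "sogalro" from the root, the first 2 characters ("so") follow existing edges; "g" is the first miss.
So 7 − 2 = 5 new nodes.

5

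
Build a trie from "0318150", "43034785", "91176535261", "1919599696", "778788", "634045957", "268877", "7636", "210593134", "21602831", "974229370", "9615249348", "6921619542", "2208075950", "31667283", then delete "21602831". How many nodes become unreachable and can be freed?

6

A node on "21602831"'s path can go only if nothing else ends at it or branches off below it.
The suffix "602831" (6 nodes) is used only by "21602831"; the node for "21" still has the child "0", so pruning stops there.
Nodes removed: 6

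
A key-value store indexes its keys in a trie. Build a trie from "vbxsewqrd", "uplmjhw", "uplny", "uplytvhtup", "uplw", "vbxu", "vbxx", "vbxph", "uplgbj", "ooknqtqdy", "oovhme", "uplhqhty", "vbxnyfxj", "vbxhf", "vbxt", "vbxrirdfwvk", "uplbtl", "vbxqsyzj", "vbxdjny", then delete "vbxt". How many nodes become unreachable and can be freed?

1

Walk "vbxt" from the leaf back toward the root, removing each node that no remaining word uses.
The suffix "t" (1 node) is used only by "vbxt"; the node for "vbx" still has the child "s", so pruning stops there.
Nodes removed: 1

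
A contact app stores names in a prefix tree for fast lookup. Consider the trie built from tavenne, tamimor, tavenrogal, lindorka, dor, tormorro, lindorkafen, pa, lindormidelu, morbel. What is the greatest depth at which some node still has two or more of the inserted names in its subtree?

Look for the deepest trie node that still has at least two words in its subtree.
e.g. "lindorka" and "lindorkafen" share the prefix "lindorka" of length 8; no pair shares a longer one.
Longest shared-prefix length: 8

8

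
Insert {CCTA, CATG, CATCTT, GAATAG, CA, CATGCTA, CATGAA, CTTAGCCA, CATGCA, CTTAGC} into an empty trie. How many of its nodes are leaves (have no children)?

Leaves are exactly the stored words that no other stored word extends.
Those words: "CATCTT", "CATGAA", "CATGCA", "CATGCTA", "CCTA", "CTTAGCCA", "GAATAG"
Leaf count: 7

7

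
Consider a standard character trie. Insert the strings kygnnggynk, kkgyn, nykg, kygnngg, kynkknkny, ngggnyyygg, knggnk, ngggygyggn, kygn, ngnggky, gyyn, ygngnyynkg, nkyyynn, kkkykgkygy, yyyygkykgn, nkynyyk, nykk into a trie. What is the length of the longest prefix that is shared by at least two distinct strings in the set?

Look for the deepest trie node that still has at least two words in its subtree.
"kygnngg" and "kygnnggynk" agree on "kygnngg" (7 characters) before diverging; nothing deeper is shared.
Longest shared-prefix length: 7

7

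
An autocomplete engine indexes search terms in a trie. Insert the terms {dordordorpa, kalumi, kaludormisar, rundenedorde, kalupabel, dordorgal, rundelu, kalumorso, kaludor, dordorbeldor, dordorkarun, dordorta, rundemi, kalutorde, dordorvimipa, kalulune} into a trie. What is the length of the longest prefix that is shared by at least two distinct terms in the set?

7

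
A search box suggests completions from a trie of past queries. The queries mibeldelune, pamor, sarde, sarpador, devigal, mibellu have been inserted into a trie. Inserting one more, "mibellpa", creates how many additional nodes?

The longest prefix of "mibellpa" already in the trie is "mibell" (length 6).
New nodes needed: |"mibellpa"| − 6 = 8 − 6 = 2.

2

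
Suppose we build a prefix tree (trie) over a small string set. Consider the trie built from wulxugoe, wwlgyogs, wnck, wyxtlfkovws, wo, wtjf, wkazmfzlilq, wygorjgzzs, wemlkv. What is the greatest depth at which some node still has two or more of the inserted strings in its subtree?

The deepest shared node is where two words last agree before diverging.
"wygorjgzzs" and "wyxtlfkovws" agree on "wy" (2 characters) before diverging; nothing deeper is shared.
Longest shared-prefix length: 2

2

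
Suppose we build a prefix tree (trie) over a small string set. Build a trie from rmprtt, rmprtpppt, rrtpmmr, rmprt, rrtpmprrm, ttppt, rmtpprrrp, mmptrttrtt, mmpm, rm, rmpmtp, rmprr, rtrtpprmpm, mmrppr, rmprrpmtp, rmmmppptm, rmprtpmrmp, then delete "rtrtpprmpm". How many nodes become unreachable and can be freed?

9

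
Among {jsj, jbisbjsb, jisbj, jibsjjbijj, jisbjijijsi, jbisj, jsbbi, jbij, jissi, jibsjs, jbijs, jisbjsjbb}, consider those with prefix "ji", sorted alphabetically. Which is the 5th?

jisbjsjbb

Words with prefix "ji", in lexicographic order: "jibsjjbijj", "jibsjs", "jisbj", "jisbjijijsi", "jisbjsjbb", "jissi"
Position 5: jisbjsjbb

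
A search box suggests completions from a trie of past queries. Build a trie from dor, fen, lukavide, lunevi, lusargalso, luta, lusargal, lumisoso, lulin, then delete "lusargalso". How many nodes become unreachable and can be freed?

2

A node on "lusargalso"'s path can go only if nothing else ends at it or branches off below it.
The suffix "so" (2 nodes) is used only by "lusargalso"; "lusargal" is itself a stored word, so pruning stops there.
Nodes removed: 2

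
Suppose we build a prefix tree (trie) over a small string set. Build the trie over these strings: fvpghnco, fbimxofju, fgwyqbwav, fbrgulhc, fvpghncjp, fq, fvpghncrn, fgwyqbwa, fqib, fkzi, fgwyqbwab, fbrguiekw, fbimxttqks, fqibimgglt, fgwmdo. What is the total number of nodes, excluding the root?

59

Insert word by word; a character creates a node only if that edge doesn't already exist:
  "fvpghnco" → 8 new (f, v, p, g, h, n, c, o)
  "fbimxofju" → prefix "f" already present; 8 new (b, i, m, x, o, f, j, u)
  "fgwyqbwav" → prefix "f" already present; 8 new (g, w, y, q, b, w, a, v)
  "fbrgulhc" → prefix "fb" already present; 6 new (r, g, u, l, h, c)
  "fvpghncjp" → prefix "fvpghnc" already present; 2 new (j, p)
  "fq" → prefix "f" already present; 1 new (q)
  "fvpghncrn" → prefix "fvpghnc" already present; 2 new (r, n)
  "fgwyqbwa" → prefix "fgwyqbwa" already present; 0 new (none)
  "fqib" → prefix "fq" already present; 2 new (i, b)
  "fkzi" → prefix "f" already present; 3 new (k, z, i)
  "fgwyqbwab" → prefix "fgwyqbwa" already present; 1 new (b)
  "fbrguiekw" → prefix "fbrgu" already present; 4 new (i, e, k, w)
  "fbimxttqks" → prefix "fbimx" already present; 5 new (t, t, q, k, s)
  "fqibimgglt" → prefix "fqib" already present; 6 new (i, m, g, g, l, t)
  "fgwmdo" → prefix "fgw" already present; 3 new (m, d, o)
Total nodes = 8 + 8 + 8 + 6 + 2 + 1 + 2 + 0 + 2 + 3 + 1 + 4 + 5 + 6 + 3 = 59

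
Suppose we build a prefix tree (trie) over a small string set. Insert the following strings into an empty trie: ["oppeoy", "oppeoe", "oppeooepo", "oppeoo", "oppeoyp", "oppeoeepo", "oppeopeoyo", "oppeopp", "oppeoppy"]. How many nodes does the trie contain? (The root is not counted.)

Insert word by word; a character creates a node only if that edge doesn't already exist:
  "oppeoy" → 6 new (o, p, p, e, o, y)
  "oppeoe" → prefix "oppeo" already present; 1 new (e)
  "oppeooepo" → prefix "oppeo" already present; 4 new (o, e, p, o)
  "oppeoo" → prefix "oppeoo" already present; 0 new (none)
  "oppeoyp" → prefix "oppeoy" already present; 1 new (p)
  "oppeoeepo" → prefix "oppeoe" already present; 3 new (e, p, o)
  "oppeopeoyo" → prefix "oppeo" already present; 5 new (p, e, o, y, o)
  "oppeopp" → prefix "oppeop" already present; 1 new (p)
  "oppeoppy" → prefix "oppeopp" already present; 1 new (y)
Total nodes = 6 + 1 + 4 + 0 + 1 + 3 + 5 + 1 + 1 = 22

22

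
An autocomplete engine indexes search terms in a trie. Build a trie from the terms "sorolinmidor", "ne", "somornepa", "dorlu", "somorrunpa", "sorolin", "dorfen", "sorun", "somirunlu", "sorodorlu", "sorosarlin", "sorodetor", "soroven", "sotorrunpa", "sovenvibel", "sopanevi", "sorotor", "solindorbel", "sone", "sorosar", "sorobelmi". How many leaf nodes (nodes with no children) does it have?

19

Leaves are exactly the stored words that no other stored word extends.
Those words: "dorfen", "dorlu", "ne", "solindorbel", "somirunlu", "somornepa", "somorrunpa", "sone", "sopanevi", "sorobelmi", "sorodetor", "sorodorlu", "sorolinmidor", "sorosarlin", "sorotor", "soroven", "sorun", "sotorrunpa", "sovenvibel"
Leaf count: 19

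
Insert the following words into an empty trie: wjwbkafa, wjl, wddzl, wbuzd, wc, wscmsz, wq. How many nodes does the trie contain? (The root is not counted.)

24

Count nodes per top-level branch (shared prefixes stored once):
  'w'-branch (wbuzd, wc, wddzl, wjl, wjwbkafa, wq, wscmsz): 24 nodes
Sum: 24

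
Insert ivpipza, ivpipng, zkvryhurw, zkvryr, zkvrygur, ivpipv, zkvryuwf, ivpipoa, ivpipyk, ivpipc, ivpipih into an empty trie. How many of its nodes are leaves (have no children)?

Leaves are exactly the stored words that no other stored word extends.
Those words: "ivpipc", "ivpipih", "ivpipng", "ivpipoa", "ivpipv", "ivpipyk", "ivpipza", "zkvrygur", "zkvryhurw", "zkvryr", "zkvryuwf"
Leaf count: 11

11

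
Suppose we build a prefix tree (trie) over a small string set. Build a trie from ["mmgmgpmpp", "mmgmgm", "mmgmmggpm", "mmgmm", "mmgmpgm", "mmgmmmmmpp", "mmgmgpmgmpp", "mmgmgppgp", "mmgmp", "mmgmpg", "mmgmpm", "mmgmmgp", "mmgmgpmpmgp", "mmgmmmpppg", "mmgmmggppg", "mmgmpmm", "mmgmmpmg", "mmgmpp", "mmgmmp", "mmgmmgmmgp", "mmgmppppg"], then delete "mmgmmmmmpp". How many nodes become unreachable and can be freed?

A node on "mmgmmmmmpp"'s path can go only if nothing else ends at it or branches off below it.
The suffix "mmpp" (4 nodes) is used only by "mmgmmmmmpp"; the node for "mmgmmm" still has the child "p", so pruning stops there.
Nodes removed: 4

4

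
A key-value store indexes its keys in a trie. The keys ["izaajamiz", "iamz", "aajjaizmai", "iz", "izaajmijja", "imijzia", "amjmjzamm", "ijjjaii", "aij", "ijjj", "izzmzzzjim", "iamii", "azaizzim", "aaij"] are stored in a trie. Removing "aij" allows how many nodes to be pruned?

Walk "aij" from the leaf back toward the root, removing each node that no remaining word uses.
The suffix "ij" (2 nodes) is used only by "aij"; the node for "a" still has the child "a", so pruning stops there.
Nodes removed: 2

2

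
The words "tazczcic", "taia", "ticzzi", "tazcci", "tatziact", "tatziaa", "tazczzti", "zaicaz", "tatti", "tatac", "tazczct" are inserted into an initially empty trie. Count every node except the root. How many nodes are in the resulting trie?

38

Insert word by word; a character creates a node only if that edge doesn't already exist:
  "tazczcic" → 8 new (t, a, z, c, z, c, i, c)
  "taia" → prefix "ta" already present; 2 new (i, a)
  "ticzzi" → prefix "t" already present; 5 new (i, c, z, z, i)
  "tazcci" → prefix "tazc" already present; 2 new (c, i)
  "tatziact" → prefix "ta" already present; 6 new (t, z, i, a, c, t)
  "tatziaa" → prefix "tatzia" already present; 1 new (a)
  "tazczzti" → prefix "tazcz" already present; 3 new (z, t, i)
  "zaicaz" → 6 new (z, a, i, c, a, z)
  "tatti" → prefix "tat" already present; 2 new (t, i)
  "tatac" → prefix "tat" already present; 2 new (a, c)
  "tazczct" → prefix "tazczc" already present; 1 new (t)
Total nodes = 8 + 2 + 5 + 2 + 6 + 1 + 3 + 6 + 2 + 2 + 1 = 38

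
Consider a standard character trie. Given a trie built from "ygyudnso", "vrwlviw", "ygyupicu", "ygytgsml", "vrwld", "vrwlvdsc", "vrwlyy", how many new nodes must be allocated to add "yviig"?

4

Walking "yviig" from the root, the first 1 characters ("y") follow existing edges; "v" is the first miss.
Each of the 4 remaining characters creates one node.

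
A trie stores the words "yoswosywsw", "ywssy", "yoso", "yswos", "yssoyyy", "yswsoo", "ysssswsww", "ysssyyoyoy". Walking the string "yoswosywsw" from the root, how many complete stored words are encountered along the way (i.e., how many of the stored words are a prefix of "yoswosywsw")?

Check each prefix of "yoswosywsw" against the stored set — each match is an end-marker on the path.
Prefixes of the query that are stored words: "yoswosywsw"
Count: 1

1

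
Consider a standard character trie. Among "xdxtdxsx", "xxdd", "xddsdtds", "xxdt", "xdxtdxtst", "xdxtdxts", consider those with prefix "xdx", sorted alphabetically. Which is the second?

DFS of the "xdx" subtree visits, in order: "xdxtdxsx", "xdxtdxts", "xdxtdxtst"
Position 2: xdxtdxts

xdxtdxts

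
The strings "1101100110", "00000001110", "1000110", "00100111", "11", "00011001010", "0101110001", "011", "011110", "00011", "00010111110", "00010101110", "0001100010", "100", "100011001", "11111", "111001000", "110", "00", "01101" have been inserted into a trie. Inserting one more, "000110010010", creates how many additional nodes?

Walking "000110010010" from the root, the first 9 characters ("000110010") follow existing edges; "0" is the first miss.
New nodes needed: |"000110010010"| − 9 = 12 − 9 = 3.

3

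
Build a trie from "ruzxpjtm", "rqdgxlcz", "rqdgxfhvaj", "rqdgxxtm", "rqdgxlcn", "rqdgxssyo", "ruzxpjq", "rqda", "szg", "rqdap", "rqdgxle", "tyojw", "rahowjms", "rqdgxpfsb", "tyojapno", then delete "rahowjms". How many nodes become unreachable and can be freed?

Walk "rahowjms" from the leaf back toward the root, removing each node that no remaining word uses.
The suffix "ahowjms" (7 nodes) is used only by "rahowjms"; the node for "r" still has the child "u", so pruning stops there.
Nodes removed: 7

7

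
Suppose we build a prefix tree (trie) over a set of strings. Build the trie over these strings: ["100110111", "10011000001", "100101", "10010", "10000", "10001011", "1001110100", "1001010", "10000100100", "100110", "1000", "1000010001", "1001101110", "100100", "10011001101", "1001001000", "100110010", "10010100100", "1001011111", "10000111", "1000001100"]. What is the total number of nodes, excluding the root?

For each word, the new-node count is its length minus the longest prefix already in the trie:
  "100110111" → 9 new (1, 0, 0, 1, 1, 0, 1, 1, 1)
  "10011000001" → prefix "100110" already present; 5 new (0, 0, 0, 0, 1)
  "100101" → prefix "1001" already present; 2 new (0, 1)
  "10010" → prefix "10010" already present; 0 new (none)
  "10000" → prefix "100" already present; 2 new (0, 0)
  "10001011" → prefix "1000" already present; 4 new (1, 0, 1, 1)
  "1001110100" → prefix "10011" already present; 5 new (1, 0, 1, 0, 0)
  "1001010" → prefix "100101" already present; 1 new (0)
  "10000100100" → prefix "10000" already present; 6 new (1, 0, 0, 1, 0, 0)
  "100110" → prefix "100110" already present; 0 new (none)
  "1000" → prefix "1000" already present; 0 new (none)
  "1000010001" → prefix "10000100" already present; 2 new (0, 1)
  "1001101110" → prefix "100110111" already present; 1 new (0)
  "100100" → prefix "10010" already present; 1 new (0)
  "10011001101" → prefix "1001100" already present; 4 new (1, 1, 0, 1)
  "1001001000" → prefix "100100" already present; 4 new (1, 0, 0, 0)
  "100110010" → prefix "10011001" already present; 1 new (0)
  "10010100100" → prefix "1001010" already present; 4 new (0, 1, 0, 0)
  "1001011111" → prefix "100101" already present; 4 new (1, 1, 1, 1)
  "10000111" → prefix "100001" already present; 2 new (1, 1)
  "1000001100" → prefix "10000" already present; 5 new (0, 1, 1, 0, 0)
Total nodes = 9 + 5 + 2 + 0 + 2 + 4 + 5 + 1 + 6 + 0 + 0 + 2 + 1 + 1 + 4 + 4 + 1 + 4 + 4 + 2 + 5 = 62

62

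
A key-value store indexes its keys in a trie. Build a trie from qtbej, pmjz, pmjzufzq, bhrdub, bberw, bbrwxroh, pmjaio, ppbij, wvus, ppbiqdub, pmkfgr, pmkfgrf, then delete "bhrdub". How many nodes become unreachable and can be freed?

5

After clearing the end-marker at "bhrdub", prune upward until reaching a node still needed by another word.
The suffix "hrdub" (5 nodes) is used only by "bhrdub"; the node for "b" still has the child "b", so pruning stops there.
Nodes removed: 5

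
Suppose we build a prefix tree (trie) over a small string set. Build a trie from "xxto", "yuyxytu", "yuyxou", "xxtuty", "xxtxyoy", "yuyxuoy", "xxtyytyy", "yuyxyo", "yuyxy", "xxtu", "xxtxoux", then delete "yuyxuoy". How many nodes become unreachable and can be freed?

Walk "yuyxuoy" from the leaf back toward the root, removing each node that no remaining word uses.
The suffix "uoy" (3 nodes) is used only by "yuyxuoy"; the node for "yuyx" still has the child "y", so pruning stops there.
Nodes removed: 3

3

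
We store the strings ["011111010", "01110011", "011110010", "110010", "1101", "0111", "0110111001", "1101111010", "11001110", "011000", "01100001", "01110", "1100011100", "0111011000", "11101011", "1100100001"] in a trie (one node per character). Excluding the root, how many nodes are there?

65

Trace insertions, counting only characters that open a new branch:
  "011111010" → 9 new (0, 1, 1, 1, 1, 1, 0, 1, 0)
  "01110011" → prefix "0111" already present; 4 new (0, 0, 1, 1)
  "011110010" → prefix "01111" already present; 4 new (0, 0, 1, 0)
  "110010" → 6 new (1, 1, 0, 0, 1, 0)
  "1101" → prefix "110" already present; 1 new (1)
  "0111" → prefix "0111" already present; 0 new (none)
  "0110111001" → prefix "011" already present; 7 new (0, 1, 1, 1, 0, 0, 1)
  "1101111010" → prefix "1101" already present; 6 new (1, 1, 1, 0, 1, 0)
  "11001110" → prefix "11001" already present; 3 new (1, 1, 0)
  "011000" → prefix "0110" already present; 2 new (0, 0)
  "01100001" → prefix "011000" already present; 2 new (0, 1)
  "01110" → prefix "01110" already present; 0 new (none)
  "1100011100" → prefix "1100" already present; 6 new (0, 1, 1, 1, 0, 0)
  "0111011000" → prefix "01110" already present; 5 new (1, 1, 0, 0, 0)
  "11101011" → prefix "11" already present; 6 new (1, 0, 1, 0, 1, 1)
  "1100100001" → prefix "110010" already present; 4 new (0, 0, 0, 1)
Total nodes = 9 + 4 + 4 + 6 + 1 + 0 + 7 + 6 + 3 + 2 + 2 + 0 + 6 + 5 + 6 + 4 = 65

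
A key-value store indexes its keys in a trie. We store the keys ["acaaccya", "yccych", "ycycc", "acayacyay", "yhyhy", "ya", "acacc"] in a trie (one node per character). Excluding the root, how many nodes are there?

30

For each word, the new-node count is its length minus the longest prefix already in the trie:
  "acaaccya" → 8 new (a, c, a, a, c, c, y, a)
  "yccych" → 6 new (y, c, c, y, c, h)
  "ycycc" → prefix "yc" already present; 3 new (y, c, c)
  "acayacyay" → prefix "aca" already present; 6 new (y, a, c, y, a, y)
  "yhyhy" → prefix "y" already present; 4 new (h, y, h, y)
  "ya" → prefix "y" already present; 1 new (a)
  "acacc" → prefix "aca" already present; 2 new (c, c)
Total nodes = 8 + 6 + 3 + 6 + 4 + 1 + 2 = 30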